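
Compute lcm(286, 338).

3718

286 = 2 × 11 × 13
338 = 2 × 13^2
LCM(286, 338) = 2 × 11 × 13^2 = 3718.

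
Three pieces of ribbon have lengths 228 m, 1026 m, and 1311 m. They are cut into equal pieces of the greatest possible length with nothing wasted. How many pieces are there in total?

45

Piece length = gcd(228, 1026, 1311).
228 = 2^2 × 3 × 19
1026 = 2 × 3^3 × 19
1311 = 3 × 19 × 23
gcd(228, 1026, 1311) = 3 × 19 = 57.
Total pieces = 228/57 + 1026/57 + 1311/57 = 4 + 18 + 23 = 45.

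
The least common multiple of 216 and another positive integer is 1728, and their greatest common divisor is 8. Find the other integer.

gcd × lcm = product of the two integers, so the other integer is (8 × 1728) / 216 = 64.

64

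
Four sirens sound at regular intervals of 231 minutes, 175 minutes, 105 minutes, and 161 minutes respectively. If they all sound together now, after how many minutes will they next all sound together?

The first simultaneous occurrence is after LCM of the individual periods.
231 = 3 × 7 × 11
175 = 5^2 × 7
105 = 3 × 5 × 7
161 = 7 × 23
LCM(231, 175, 105, 161) = 3 × 5^2 × 7 × 11 × 23 = 132825.

132825 minutes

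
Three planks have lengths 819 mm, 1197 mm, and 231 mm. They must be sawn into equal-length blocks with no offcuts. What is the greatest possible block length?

The block length must divide every plank, so the greatest is gcd(819, 1197, 231).
819 = 3^2 × 7 × 13
1197 = 3^2 × 7 × 19
231 = 3 × 7 × 11
gcd(819, 1197, 231) = 3 × 7 = 21.

21 mm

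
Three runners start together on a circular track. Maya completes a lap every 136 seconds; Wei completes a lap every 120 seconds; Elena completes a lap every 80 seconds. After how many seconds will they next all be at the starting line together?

The first simultaneous occurrence is after LCM of the individual periods.
136 = 2^3 × 17
120 = 2^3 × 3 × 5
80 = 2^4 × 5
LCM(136, 120, 80) = 2^4 × 3 × 5 × 17 = 4080.

4080 seconds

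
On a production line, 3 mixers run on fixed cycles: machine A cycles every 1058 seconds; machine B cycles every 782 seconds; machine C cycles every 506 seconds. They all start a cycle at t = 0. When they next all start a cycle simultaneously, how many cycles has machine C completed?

391 cycles

They are all back at their starting positions together after one LCM of the periods.
1058 = 2 × 23^2
782 = 2 × 17 × 23
506 = 2 × 11 × 23
LCM(1058, 782, 506) = 2 × 11 × 17 × 23^2 = 197846.
Cycles for period 506: 197846 / 506 = 391.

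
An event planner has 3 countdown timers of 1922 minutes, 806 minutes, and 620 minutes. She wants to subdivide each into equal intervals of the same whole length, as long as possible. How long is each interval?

The interval must divide each timer length; the longest such is the gcd.
1922 = 2 × 31^2
806 = 2 × 13 × 31
620 = 2^2 × 5 × 31
gcd(1922, 806, 620) = 2 × 31 = 62.

62 minutes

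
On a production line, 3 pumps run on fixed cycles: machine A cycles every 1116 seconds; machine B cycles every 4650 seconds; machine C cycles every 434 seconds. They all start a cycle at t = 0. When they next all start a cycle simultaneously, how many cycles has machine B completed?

All finish a whole number of cycles simultaneously at t = LCM of the periods.
1116 = 2^2 × 3^2 × 31
4650 = 2 × 3 × 5^2 × 31
434 = 2 × 7 × 31
LCM(1116, 4650, 434) = 2^2 × 3^2 × 5^2 × 7 × 31 = 195300.
Cycles for period 4650: 195300 / 4650 = 42.

42 cycles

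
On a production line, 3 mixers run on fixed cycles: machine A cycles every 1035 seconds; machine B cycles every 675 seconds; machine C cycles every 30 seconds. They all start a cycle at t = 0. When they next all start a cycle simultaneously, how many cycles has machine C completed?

They are all back at their starting positions together after one LCM of the periods.
1035 = 3^2 × 5 × 23
675 = 3^3 × 5^2
30 = 2 × 3 × 5
LCM(1035, 675, 30) = 2 × 3^3 × 5^2 × 23 = 31050.
Cycles for period 30: 31050 / 30 = 1035.

1035 cycles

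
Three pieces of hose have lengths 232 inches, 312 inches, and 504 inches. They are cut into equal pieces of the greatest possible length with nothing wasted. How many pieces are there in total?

Piece length = gcd(232, 312, 504).
232 = 2^3 × 29
312 = 2^3 × 3 × 13
504 = 2^3 × 3^2 × 7
gcd(232, 312, 504) = 2^3 = 8.
Total pieces = 232/8 + 312/8 + 504/8 = 29 + 39 + 63 = 131.

131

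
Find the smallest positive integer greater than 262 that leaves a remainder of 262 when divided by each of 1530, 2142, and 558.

332272

N − 262 must be a common multiple of 1530, 2142, and 558.
1530 = 2 × 3^2 × 5 × 17
2142 = 2 × 3^2 × 7 × 17
558 = 2 × 3^2 × 31
LCM(1530, 2142, 558) = 2 × 3^2 × 5 × 7 × 17 × 31 = 332010.
Smallest N > 262 is LCM + 262 = 332010 + 262 = 332272.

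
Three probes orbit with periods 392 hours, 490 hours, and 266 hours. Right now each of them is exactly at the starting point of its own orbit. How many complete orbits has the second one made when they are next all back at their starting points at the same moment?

76 orbits

They are all back at their starting positions together after one LCM of the periods.
392 = 2^3 × 7^2
490 = 2 × 5 × 7^2
266 = 2 × 7 × 19
LCM(392, 490, 266) = 2^3 × 5 × 7^2 × 19 = 37240.
Orbits for period 490: 37240 / 490 = 76.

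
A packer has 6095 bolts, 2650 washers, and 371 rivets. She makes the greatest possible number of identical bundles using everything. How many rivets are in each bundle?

Number of bundles = gcd(6095, 2650, 371).
6095 = 5 × 23 × 53
2650 = 2 × 5^2 × 53
371 = 7 × 53
gcd(6095, 2650, 371) = 53.
rivets per bundle = 371 / 53 = 7.

7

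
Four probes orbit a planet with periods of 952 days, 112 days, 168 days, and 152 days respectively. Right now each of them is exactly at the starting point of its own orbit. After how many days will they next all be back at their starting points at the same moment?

108528 days

They coincide at every common multiple of the periods; the first is the LCM.
952 = 2^3 × 7 × 17
112 = 2^4 × 7
168 = 2^3 × 3 × 7
152 = 2^3 × 19
LCM(952, 112, 168, 152) = 2^4 × 3 × 7 × 17 × 19 = 108528.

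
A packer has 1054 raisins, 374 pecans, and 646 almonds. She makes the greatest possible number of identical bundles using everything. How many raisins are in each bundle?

Number of bundles = gcd(1054, 374, 646).
1054 = 2 × 17 × 31
374 = 2 × 11 × 17
646 = 2 × 17 × 19
gcd(1054, 374, 646) = 2 × 17 = 34.
raisins per bundle = 1054 / 34 = 31.

31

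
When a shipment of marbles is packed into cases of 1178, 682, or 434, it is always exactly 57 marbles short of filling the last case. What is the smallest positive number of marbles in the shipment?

90649

Being 57 short of a full case of size k means N ≡ −57 (mod k), i.e. N + 57 is a multiple of each size.
1178 = 2 × 19 × 31
682 = 2 × 11 × 31
434 = 2 × 7 × 31
LCM(1178, 682, 434) = 2 × 7 × 11 × 19 × 31 = 90706.
Smallest positive N is 90706 − 57 = 90649.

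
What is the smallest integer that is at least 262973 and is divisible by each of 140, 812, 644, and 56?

The integer must be a common multiple of 140, 812, 644, and 56, so a multiple of their LCM.
140 = 2^2 × 5 × 7
812 = 2^2 × 7 × 29
644 = 2^2 × 7 × 23
56 = 2^3 × 7
LCM(140, 812, 644, 56) = 2^3 × 5 × 7 × 23 × 29 = 186760.
Smallest multiple of 186760 that is ≥ 262973: ⌈262973/186760⌉ × 186760 = 2 × 186760 = 373520.

373520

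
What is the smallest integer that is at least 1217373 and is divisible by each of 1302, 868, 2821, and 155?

1354080

The integer must be a common multiple of 1302, 868, 2821, and 155, so a multiple of their LCM.
1302 = 2 × 3 × 7 × 31
868 = 2^2 × 7 × 31
2821 = 7 × 13 × 31
155 = 5 × 31
LCM(1302, 868, 2821, 155) = 2^2 × 3 × 5 × 7 × 13 × 31 = 169260.
Smallest multiple of 169260 that is ≥ 1217373: ⌈1217373/169260⌉ × 169260 = 8 × 169260 = 1354080.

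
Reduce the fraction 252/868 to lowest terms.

252 = 2^2 × 3^2 × 7
868 = 2^2 × 7 × 31
gcd(252, 868) = 2^2 × 7 = 28.
Divide numerator and denominator by 28: 252/868 = 9/31.

9/31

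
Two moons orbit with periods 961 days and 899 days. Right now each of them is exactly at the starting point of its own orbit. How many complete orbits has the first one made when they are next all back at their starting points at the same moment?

29 orbits

All finish a whole number of cycles simultaneously at t = LCM of the periods.
961 = 31^2
899 = 29 × 31
LCM(961, 899) = 29 × 31^2 = 27869.
Orbits for period 961: 27869 / 961 = 29.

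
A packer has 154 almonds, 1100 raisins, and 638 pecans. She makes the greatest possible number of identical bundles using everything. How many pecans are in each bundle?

29

Number of bundles = gcd(154, 1100, 638).
154 = 2 × 7 × 11
1100 = 2^2 × 5^2 × 11
638 = 2 × 11 × 29
gcd(154, 1100, 638) = 2 × 11 = 22.
pecans per bundle = 638 / 22 = 29.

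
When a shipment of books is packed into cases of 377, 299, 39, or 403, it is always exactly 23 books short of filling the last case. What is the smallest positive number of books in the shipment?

Being 23 short of a full case of size k means N ≡ −23 (mod k), i.e. N + 23 is a multiple of each size.
377 = 13 × 29
299 = 13 × 23
39 = 3 × 13
403 = 13 × 31
LCM(377, 299, 39, 403) = 3 × 13 × 23 × 29 × 31 = 806403.
Smallest positive N is 806403 − 23 = 806380.

806380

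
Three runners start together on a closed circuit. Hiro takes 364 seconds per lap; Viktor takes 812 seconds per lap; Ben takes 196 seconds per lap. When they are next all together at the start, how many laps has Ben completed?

The first common completion time is the LCM of the periods.
364 = 2^2 × 7 × 13
812 = 2^2 × 7 × 29
196 = 2^2 × 7^2
LCM(364, 812, 196) = 2^2 × 7^2 × 13 × 29 = 73892.
Laps for period 196: 73892 / 196 = 377.

377 laps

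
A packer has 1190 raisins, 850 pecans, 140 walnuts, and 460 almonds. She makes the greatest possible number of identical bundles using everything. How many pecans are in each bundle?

85

Number of bundles = gcd(1190, 850, 140, 460).
1190 = 2 × 5 × 7 × 17
850 = 2 × 5^2 × 17
140 = 2^2 × 5 × 7
460 = 2^2 × 5 × 23
gcd(1190, 850, 140, 460) = 2 × 5 = 10.
pecans per bundle = 850 / 10 = 85.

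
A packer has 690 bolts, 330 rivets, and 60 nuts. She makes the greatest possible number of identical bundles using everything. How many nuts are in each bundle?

2

Number of bundles = gcd(690, 330, 60).
690 = 2 × 3 × 5 × 23
330 = 2 × 3 × 5 × 11
60 = 2^2 × 3 × 5
gcd(690, 330, 60) = 2 × 3 × 5 = 30.
nuts per bundle = 60 / 30 = 2.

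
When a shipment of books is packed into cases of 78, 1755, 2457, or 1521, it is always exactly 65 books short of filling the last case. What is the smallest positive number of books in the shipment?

Being 65 short of a full case of size k means N ≡ −65 (mod k), i.e. N + 65 is a multiple of each size.
78 = 2 × 3 × 13
1755 = 3^3 × 5 × 13
2457 = 3^3 × 7 × 13
1521 = 3^2 × 13^2
LCM(78, 1755, 2457, 1521) = 2 × 3^3 × 5 × 7 × 13^2 = 319410.
Smallest positive N is 319410 − 65 = 319345.

319345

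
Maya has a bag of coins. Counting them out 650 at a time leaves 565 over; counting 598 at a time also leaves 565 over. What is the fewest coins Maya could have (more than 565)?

N − 565 must be a common multiple of 650 and 598.
650 = 2 × 5^2 × 13
598 = 2 × 13 × 23
LCM(650, 598) = 2 × 5^2 × 13 × 23 = 14950.
Smallest N > 565 is LCM + 565 = 14950 + 565 = 15515.

15515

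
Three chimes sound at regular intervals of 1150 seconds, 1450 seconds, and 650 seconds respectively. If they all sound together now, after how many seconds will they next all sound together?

The first simultaneous occurrence is after LCM of the individual periods.
1150 = 2 × 5^2 × 23
1450 = 2 × 5^2 × 29
650 = 2 × 5^2 × 13
LCM(1150, 1450, 650) = 2 × 5^2 × 13 × 23 × 29 = 433550.

433550 seconds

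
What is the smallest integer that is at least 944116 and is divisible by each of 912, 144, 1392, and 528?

1745568

The integer must be a common multiple of 912, 144, 1392, and 528, so a multiple of their LCM.
912 = 2^4 × 3 × 19
144 = 2^4 × 3^2
1392 = 2^4 × 3 × 29
528 = 2^4 × 3 × 11
LCM(912, 144, 1392, 528) = 2^4 × 3^2 × 11 × 19 × 29 = 872784.
Smallest multiple of 872784 that is ≥ 944116: ⌈944116/872784⌉ × 872784 = 2 × 872784 = 1745568.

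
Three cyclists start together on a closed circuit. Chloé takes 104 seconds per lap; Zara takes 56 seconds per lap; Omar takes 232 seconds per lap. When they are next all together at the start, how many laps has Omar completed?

All finish a whole number of cycles simultaneously at t = LCM of the periods.
104 = 2^3 × 13
56 = 2^3 × 7
232 = 2^3 × 29
LCM(104, 56, 232) = 2^3 × 7 × 13 × 29 = 21112.
Laps for period 232: 21112 / 232 = 91.

91 laps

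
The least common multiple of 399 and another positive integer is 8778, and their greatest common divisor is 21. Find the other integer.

462

gcd × lcm = product of the two integers, so the other integer is (21 × 8778) / 399 = 462.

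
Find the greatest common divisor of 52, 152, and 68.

52 = 2^2 × 13
152 = 2^3 × 19
68 = 2^2 × 17
gcd(52, 152, 68) = 2^2 = 4.

4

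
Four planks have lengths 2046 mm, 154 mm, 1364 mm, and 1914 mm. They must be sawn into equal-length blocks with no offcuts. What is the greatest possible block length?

22 mm

This is the greatest common divisor of 2046, 154, 1364, and 1914.
2046 = 2 × 3 × 11 × 31
154 = 2 × 7 × 11
1364 = 2^2 × 11 × 31
1914 = 2 × 3 × 11 × 29
gcd(2046, 154, 1364, 1914) = 2 × 11 = 22.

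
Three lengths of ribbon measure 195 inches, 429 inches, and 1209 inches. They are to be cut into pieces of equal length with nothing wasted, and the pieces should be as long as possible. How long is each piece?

The greatest length dividing all of 195, 429, and 1209 is their gcd.
195 = 3 × 5 × 13
429 = 3 × 11 × 13
1209 = 3 × 13 × 31
gcd(195, 429, 1209) = 3 × 13 = 39.

39 inches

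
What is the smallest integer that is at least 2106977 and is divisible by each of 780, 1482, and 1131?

The integer must be a common multiple of 780, 1482, and 1131, so a multiple of their LCM.
780 = 2^2 × 3 × 5 × 13
1482 = 2 × 3 × 13 × 19
1131 = 3 × 13 × 29
LCM(780, 1482, 1131) = 2^2 × 3 × 5 × 13 × 19 × 29 = 429780.
Smallest multiple of 429780 that is ≥ 2106977: ⌈2106977/429780⌉ × 429780 = 5 × 429780 = 2148900.

2148900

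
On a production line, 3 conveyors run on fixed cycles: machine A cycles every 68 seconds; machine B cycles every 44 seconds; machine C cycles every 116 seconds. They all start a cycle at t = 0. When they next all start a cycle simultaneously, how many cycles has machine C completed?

All finish a whole number of cycles simultaneously at t = LCM of the periods.
68 = 2^2 × 17
44 = 2^2 × 11
116 = 2^2 × 29
LCM(68, 44, 116) = 2^2 × 11 × 17 × 29 = 21692.
Cycles for period 116: 21692 / 116 = 187.

187 cycles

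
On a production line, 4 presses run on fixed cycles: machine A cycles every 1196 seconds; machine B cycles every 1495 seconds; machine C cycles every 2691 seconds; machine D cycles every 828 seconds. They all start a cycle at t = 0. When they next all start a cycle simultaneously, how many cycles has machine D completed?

65 cycles

The first common completion time is the LCM of the periods.
1196 = 2^2 × 13 × 23
1495 = 5 × 13 × 23
2691 = 3^2 × 13 × 23
828 = 2^2 × 3^2 × 23
LCM(1196, 1495, 2691, 828) = 2^2 × 3^2 × 5 × 13 × 23 = 53820.
Cycles for period 828: 53820 / 828 = 65.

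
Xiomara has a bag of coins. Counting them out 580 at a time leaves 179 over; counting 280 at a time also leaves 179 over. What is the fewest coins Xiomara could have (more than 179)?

8299

N − 179 must be a common multiple of 580 and 280.
580 = 2^2 × 5 × 29
280 = 2^3 × 5 × 7
LCM(580, 280) = 2^3 × 5 × 7 × 29 = 8120.
Smallest N > 179 is LCM + 179 = 8120 + 179 = 8299.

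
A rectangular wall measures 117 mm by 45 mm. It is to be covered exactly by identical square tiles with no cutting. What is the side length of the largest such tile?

9 mm

By the Euclidean algorithm:
117 = 2 × 45 + 27
45 = 1 × 27 + 18
27 = 1 × 18 + 9
18 = 2 × 9 + 0
gcd(117, 45) = 9.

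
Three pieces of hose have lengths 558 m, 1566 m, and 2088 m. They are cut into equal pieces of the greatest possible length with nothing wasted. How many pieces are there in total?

Piece length = gcd(558, 1566, 2088).
558 = 2 × 3^2 × 31
1566 = 2 × 3^3 × 29
2088 = 2^3 × 3^2 × 29
gcd(558, 1566, 2088) = 2 × 3^2 = 18.
Total pieces = 558/18 + 1566/18 + 2088/18 = 31 + 87 + 116 = 234.

234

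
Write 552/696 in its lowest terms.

23/29

552 = 2^3 × 3 × 23
696 = 2^3 × 3 × 29
gcd(552, 696) = 2^3 × 3 = 24.
Divide numerator and denominator by 24: 552/696 = 23/29.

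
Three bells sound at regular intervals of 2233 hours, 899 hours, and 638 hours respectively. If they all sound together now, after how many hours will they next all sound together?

We need the least common multiple of the intervals.
2233 = 7 × 11 × 29
899 = 29 × 31
638 = 2 × 11 × 29
LCM(2233, 899, 638) = 2 × 7 × 11 × 29 × 31 = 138446.

138446 hours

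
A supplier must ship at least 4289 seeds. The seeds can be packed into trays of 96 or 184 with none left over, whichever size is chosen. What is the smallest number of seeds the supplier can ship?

The number of seeds must be a common multiple of 96 and 184, so a multiple of their LCM.
96 = 2^5 × 3
184 = 2^3 × 23
LCM(96, 184) = 2^5 × 3 × 23 = 2208.
Smallest multiple of 2208 that is ≥ 4289: ⌈4289/2208⌉ × 2208 = 2 × 2208 = 4416.

4416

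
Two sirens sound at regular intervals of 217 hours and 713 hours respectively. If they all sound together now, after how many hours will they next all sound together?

They coincide at every common multiple of the periods; the first is the LCM.
217 = 7 × 31
713 = 23 × 31
LCM(217, 713) = 7 × 23 × 31 = 4991.

4991 hours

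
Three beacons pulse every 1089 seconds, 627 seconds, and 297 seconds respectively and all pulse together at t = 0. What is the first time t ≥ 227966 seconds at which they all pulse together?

248292 seconds

Joint pulses occur at multiples of LCM(1089, 627, 297).
1089 = 3^2 × 11^2
627 = 3 × 11 × 19
297 = 3^3 × 11
LCM(1089, 627, 297) = 3^3 × 11^2 × 19 = 62073.
Smallest multiple of 62073 that is ≥ 227966: ⌈227966/62073⌉ × 62073 = 4 × 62073 = 248292.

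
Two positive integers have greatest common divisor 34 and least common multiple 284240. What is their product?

For any two positive integers, gcd × lcm = product = 34 × 284240 = 9664160.

9664160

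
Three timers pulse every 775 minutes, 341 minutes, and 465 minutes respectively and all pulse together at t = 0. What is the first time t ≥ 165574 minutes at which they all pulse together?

179025 minutes

Joint pulses occur at multiples of LCM(775, 341, 465).
775 = 5^2 × 31
341 = 11 × 31
465 = 3 × 5 × 31
LCM(775, 341, 465) = 3 × 5^2 × 11 × 31 = 25575.
Smallest multiple of 25575 that is ≥ 165574: ⌈165574/25575⌉ × 25575 = 7 × 25575 = 179025.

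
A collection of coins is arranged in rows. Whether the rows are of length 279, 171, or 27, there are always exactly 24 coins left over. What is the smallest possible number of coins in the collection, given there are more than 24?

N − 24 must be a common multiple of 279, 171, and 27.
279 = 3^2 × 31
171 = 3^2 × 19
27 = 3^3
LCM(279, 171, 27) = 3^3 × 19 × 31 = 15903.
Smallest N > 24 is LCM + 24 = 15903 + 24 = 15927.

15927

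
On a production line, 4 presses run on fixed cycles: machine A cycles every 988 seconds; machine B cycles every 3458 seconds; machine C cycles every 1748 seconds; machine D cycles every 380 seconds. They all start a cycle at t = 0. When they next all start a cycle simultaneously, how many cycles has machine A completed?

The first common completion time is the LCM of the periods.
988 = 2^2 × 13 × 19
3458 = 2 × 7 × 13 × 19
1748 = 2^2 × 19 × 23
380 = 2^2 × 5 × 19
LCM(988, 3458, 1748, 380) = 2^2 × 5 × 7 × 13 × 19 × 23 = 795340.
Cycles for period 988: 795340 / 988 = 805.

805 cycles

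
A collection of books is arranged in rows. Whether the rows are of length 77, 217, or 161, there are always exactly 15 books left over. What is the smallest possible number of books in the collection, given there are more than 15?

54916

N − 15 must be a common multiple of 77, 217, and 161.
77 = 7 × 11
217 = 7 × 31
161 = 7 × 23
LCM(77, 217, 161) = 7 × 11 × 23 × 31 = 54901.
Smallest N > 15 is LCM + 15 = 54901 + 15 = 54916.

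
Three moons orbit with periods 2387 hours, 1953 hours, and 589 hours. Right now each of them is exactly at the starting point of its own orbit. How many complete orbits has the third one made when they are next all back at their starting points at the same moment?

The first common completion time is the LCM of the periods.
2387 = 7 × 11 × 31
1953 = 3^2 × 7 × 31
589 = 19 × 31
LCM(2387, 1953, 589) = 3^2 × 7 × 11 × 19 × 31 = 408177.
Orbits for period 589: 408177 / 589 = 693.

693 orbits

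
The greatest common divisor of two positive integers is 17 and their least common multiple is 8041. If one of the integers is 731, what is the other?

For two integers, gcd × lcm = product, so the other is (17 × 8041) / 731 = 136697 / 731 = 187.

187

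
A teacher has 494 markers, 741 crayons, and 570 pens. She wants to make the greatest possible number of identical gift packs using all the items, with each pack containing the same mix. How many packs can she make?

The pack count must divide each quantity, so the greatest is gcd(494, 741, 570).
494 = 2 × 13 × 19
741 = 3 × 13 × 19
570 = 2 × 3 × 5 × 19
gcd(494, 741, 570) = 19.

19 packs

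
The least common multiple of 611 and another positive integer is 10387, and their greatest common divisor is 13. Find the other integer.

gcd × lcm = product of the two integers, so the other integer is (13 × 10387) / 611 = 221.

221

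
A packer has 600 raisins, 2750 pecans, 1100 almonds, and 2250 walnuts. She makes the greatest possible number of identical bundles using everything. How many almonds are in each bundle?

22

Number of bundles = gcd(600, 2750, 1100, 2250).
600 = 2^3 × 3 × 5^2
2750 = 2 × 5^3 × 11
1100 = 2^2 × 5^2 × 11
2250 = 2 × 3^2 × 5^3
gcd(600, 2750, 1100, 2250) = 2 × 5^2 = 50.
almonds per bundle = 1100 / 50 = 22.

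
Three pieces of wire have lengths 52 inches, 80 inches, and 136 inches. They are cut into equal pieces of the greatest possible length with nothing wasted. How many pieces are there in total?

67

Piece length = gcd(52, 80, 136).
52 = 2^2 × 13
80 = 2^4 × 5
136 = 2^3 × 17
gcd(52, 80, 136) = 2^2 = 4.
Total pieces = 52/4 + 80/4 + 136/4 = 13 + 20 + 34 = 67.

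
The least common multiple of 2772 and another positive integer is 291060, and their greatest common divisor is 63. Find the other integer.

gcd × lcm = product of the two integers, so the other integer is (63 × 291060) / 2772 = 6615.

6615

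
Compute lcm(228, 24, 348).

228 = 2^2 × 3 × 19
24 = 2^3 × 3
348 = 2^2 × 3 × 29
LCM(228, 24, 348) = 2^3 × 3 × 19 × 29 = 13224.

13224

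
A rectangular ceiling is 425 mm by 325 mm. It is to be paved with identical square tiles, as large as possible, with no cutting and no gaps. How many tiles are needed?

221

Tile side = gcd(425, 325).
425 = 5^2 × 17
325 = 5^2 × 13
gcd(425, 325) = 5^2 = 25.
Tiles: (425/25) × (325/25) = 17 × 13 = 221.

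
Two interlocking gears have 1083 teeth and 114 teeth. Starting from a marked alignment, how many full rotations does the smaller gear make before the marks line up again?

They are all back at their starting positions together after one LCM of the periods.
1083 = 3 × 19^2
114 = 2 × 3 × 19
LCM(1083, 114) = 2 × 3 × 19^2 = 2166.
Rotations for period 114: 2166 / 114 = 19.

19 rotations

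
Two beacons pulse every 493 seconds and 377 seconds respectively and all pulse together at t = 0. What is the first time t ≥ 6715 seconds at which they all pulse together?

12818 seconds

Joint pulses occur at multiples of LCM(493, 377).
493 = 17 × 29
377 = 13 × 29
LCM(493, 377) = 13 × 17 × 29 = 6409.
Smallest multiple of 6409 that is ≥ 6715: ⌈6715/6409⌉ × 6409 = 2 × 6409 = 12818.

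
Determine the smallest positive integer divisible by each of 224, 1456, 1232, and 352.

224 = 2^5 × 7
1456 = 2^4 × 7 × 13
1232 = 2^4 × 7 × 11
352 = 2^5 × 11
LCM(224, 1456, 1232, 352) = 2^5 × 7 × 11 × 13 = 32032.

32032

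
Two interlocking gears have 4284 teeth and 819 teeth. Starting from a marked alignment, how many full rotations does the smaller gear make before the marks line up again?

68 rotations

All finish a whole number of cycles simultaneously at t = LCM of the periods.
4284 = 2^2 × 3^2 × 7 × 17
819 = 3^2 × 7 × 13
LCM(4284, 819) = 2^2 × 3^2 × 7 × 13 × 17 = 55692.
Rotations for period 819: 55692 / 819 = 68.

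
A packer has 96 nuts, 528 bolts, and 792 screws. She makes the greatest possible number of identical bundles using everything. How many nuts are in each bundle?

Number of bundles = gcd(96, 528, 792).
96 = 2^5 × 3
528 = 2^4 × 3 × 11
792 = 2^3 × 3^2 × 11
gcd(96, 528, 792) = 2^3 × 3 = 24.
nuts per bundle = 96 / 24 = 4.

4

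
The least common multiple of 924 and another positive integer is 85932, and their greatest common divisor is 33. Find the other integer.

3069

gcd × lcm = product of the two integers, so the other integer is (33 × 85932) / 924 = 3069.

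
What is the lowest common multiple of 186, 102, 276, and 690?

186 = 2 × 3 × 31
102 = 2 × 3 × 17
276 = 2^2 × 3 × 23
690 = 2 × 3 × 5 × 23
LCM(186, 102, 276, 690) = 2^2 × 3 × 5 × 17 × 23 × 31 = 727260.

727260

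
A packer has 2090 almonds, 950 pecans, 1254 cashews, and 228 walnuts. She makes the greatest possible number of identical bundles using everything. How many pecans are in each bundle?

Number of bundles = gcd(2090, 950, 1254, 228).
2090 = 2 × 5 × 11 × 19
950 = 2 × 5^2 × 19
1254 = 2 × 3 × 11 × 19
228 = 2^2 × 3 × 19
gcd(2090, 950, 1254, 228) = 2 × 19 = 38.
pecans per bundle = 950 / 38 = 25.

25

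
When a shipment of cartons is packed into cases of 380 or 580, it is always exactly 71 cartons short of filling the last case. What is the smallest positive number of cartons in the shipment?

10949

Being 71 short of a full case of size k means N ≡ −71 (mod k), i.e. N + 71 is a multiple of each size.
380 = 2^2 × 5 × 19
580 = 2^2 × 5 × 29
LCM(380, 580) = 2^2 × 5 × 19 × 29 = 11020.
Smallest positive N is 11020 − 71 = 10949.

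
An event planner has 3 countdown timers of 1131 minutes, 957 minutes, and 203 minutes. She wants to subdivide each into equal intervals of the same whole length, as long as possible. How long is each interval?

29 minutes

The interval must divide each timer length; the longest such is the gcd.
1131 = 3 × 13 × 29
957 = 3 × 11 × 29
203 = 7 × 29
gcd(1131, 957, 203) = 29.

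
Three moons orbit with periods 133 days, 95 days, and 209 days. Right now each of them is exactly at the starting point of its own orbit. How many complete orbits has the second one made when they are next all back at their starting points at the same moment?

77 orbits

The first common completion time is the LCM of the periods.
133 = 7 × 19
95 = 5 × 19
209 = 11 × 19
LCM(133, 95, 209) = 5 × 7 × 11 × 19 = 7315.
Orbits for period 95: 7315 / 95 = 77.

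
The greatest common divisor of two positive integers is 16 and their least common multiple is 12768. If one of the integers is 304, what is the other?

672

For two integers, gcd × lcm = product, so the other is (16 × 12768) / 304 = 204288 / 304 = 672.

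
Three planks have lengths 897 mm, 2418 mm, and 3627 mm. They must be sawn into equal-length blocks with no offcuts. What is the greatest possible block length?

39 mm

This is the greatest common divisor of 897, 2418, and 3627.
897 = 3 × 13 × 23
2418 = 2 × 3 × 13 × 31
3627 = 3^2 × 13 × 31
gcd(897, 2418, 3627) = 3 × 13 = 39.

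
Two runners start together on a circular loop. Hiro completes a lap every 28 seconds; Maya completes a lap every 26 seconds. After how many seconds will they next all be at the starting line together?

The first simultaneous occurrence is after LCM of the individual periods.
28 = 2^2 × 7
26 = 2 × 13
LCM(28, 26) = 2^2 × 7 × 13 = 364.

364 seconds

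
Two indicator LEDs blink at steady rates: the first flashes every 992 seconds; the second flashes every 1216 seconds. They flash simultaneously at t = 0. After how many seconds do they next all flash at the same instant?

We need the least common multiple of the intervals.
992 = 2^5 × 31
1216 = 2^6 × 19
LCM(992, 1216) = 2^6 × 19 × 31 = 37696.

37696 seconds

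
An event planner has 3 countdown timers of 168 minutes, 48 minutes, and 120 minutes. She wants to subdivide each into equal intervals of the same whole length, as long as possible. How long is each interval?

The interval must divide each timer length; the longest such is the gcd.
168 = 2^3 × 3 × 7
48 = 2^4 × 3
120 = 2^3 × 3 × 5
gcd(168, 48, 120) = 2^3 × 3 = 24.

24 minutes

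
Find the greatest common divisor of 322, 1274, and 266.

322 = 2 × 7 × 23
1274 = 2 × 7^2 × 13
266 = 2 × 7 × 19
gcd(322, 1274, 266) = 2 × 7 = 14.

14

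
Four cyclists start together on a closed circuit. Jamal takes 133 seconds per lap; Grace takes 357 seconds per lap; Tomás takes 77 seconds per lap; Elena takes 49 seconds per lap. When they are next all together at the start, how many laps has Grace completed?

1463 laps

All finish a whole number of cycles simultaneously at t = LCM of the periods.
133 = 7 × 19
357 = 3 × 7 × 17
77 = 7 × 11
49 = 7^2
LCM(133, 357, 77, 49) = 3 × 7^2 × 11 × 17 × 19 = 522291.
Laps for period 357: 522291 / 357 = 1463.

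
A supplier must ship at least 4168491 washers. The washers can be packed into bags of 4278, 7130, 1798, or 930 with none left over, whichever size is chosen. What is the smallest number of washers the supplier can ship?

4342170

The number of washers must be a common multiple of 4278, 7130, 1798, and 930, so a multiple of their LCM.
4278 = 2 × 3 × 23 × 31
7130 = 2 × 5 × 23 × 31
1798 = 2 × 29 × 31
930 = 2 × 3 × 5 × 31
LCM(4278, 7130, 1798, 930) = 2 × 3 × 5 × 23 × 29 × 31 = 620310.
Smallest multiple of 620310 that is ≥ 4168491: ⌈4168491/620310⌉ × 620310 = 7 × 620310 = 4342170.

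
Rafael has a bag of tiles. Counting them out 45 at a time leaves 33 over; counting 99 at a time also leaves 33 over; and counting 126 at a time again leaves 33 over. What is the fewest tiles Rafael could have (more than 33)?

6963

N − 33 must be a common multiple of 45, 99, and 126.
45 = 3^2 × 5
99 = 3^2 × 11
126 = 2 × 3^2 × 7
LCM(45, 99, 126) = 2 × 3^2 × 5 × 7 × 11 = 6930.
Smallest N > 33 is LCM + 33 = 6930 + 33 = 6963.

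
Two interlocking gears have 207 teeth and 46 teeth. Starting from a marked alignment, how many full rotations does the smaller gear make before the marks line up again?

9 rotations

All finish a whole number of cycles simultaneously at t = LCM of the periods.
207 = 3^2 × 23
46 = 2 × 23
LCM(207, 46) = 2 × 3^2 × 23 = 414.
Rotations for period 46: 414 / 46 = 9.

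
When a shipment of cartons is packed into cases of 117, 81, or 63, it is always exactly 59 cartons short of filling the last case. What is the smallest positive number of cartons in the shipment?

7312

Being 59 short of a full case of size k means N ≡ −59 (mod k), i.e. N + 59 is a multiple of each size.
117 = 3^2 × 13
81 = 3^4
63 = 3^2 × 7
LCM(117, 81, 63) = 3^4 × 7 × 13 = 7371.
Smallest positive N is 7371 − 59 = 7312.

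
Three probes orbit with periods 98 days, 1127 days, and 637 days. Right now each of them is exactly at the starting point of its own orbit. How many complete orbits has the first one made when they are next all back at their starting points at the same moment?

They are all back at their starting positions together after one LCM of the periods.
98 = 2 × 7^2
1127 = 7^2 × 23
637 = 7^2 × 13
LCM(98, 1127, 637) = 2 × 7^2 × 13 × 23 = 29302.
Orbits for period 98: 29302 / 98 = 299.

299 orbits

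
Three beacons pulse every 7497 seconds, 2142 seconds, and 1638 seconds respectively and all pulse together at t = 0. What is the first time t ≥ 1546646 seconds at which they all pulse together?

Joint pulses occur at multiples of LCM(7497, 2142, 1638).
7497 = 3^2 × 7^2 × 17
2142 = 2 × 3^2 × 7 × 17
1638 = 2 × 3^2 × 7 × 13
LCM(7497, 2142, 1638) = 2 × 3^2 × 7^2 × 13 × 17 = 194922.
Smallest multiple of 194922 that is ≥ 1546646: ⌈1546646/194922⌉ × 194922 = 8 × 194922 = 1559376.

1559376 seconds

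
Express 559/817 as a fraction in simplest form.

13/19

559 = 13 × 43
817 = 19 × 43
gcd(559, 817) = 43.
Divide numerator and denominator by 43: 559/817 = 13/19.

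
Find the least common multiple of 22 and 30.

22 = 2 × 11
30 = 2 × 3 × 5
LCM(22, 30) = 2 × 3 × 5 × 11 = 330.

330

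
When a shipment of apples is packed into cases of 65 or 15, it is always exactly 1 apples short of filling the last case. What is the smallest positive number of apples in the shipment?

194

Being 1 short of a full case of size k means N ≡ −1 (mod k), i.e. N + 1 is a multiple of each size.
65 = 5 × 13
15 = 3 × 5
LCM(65, 15) = 3 × 5 × 13 = 195.
Smallest positive N is 195 − 1 = 194.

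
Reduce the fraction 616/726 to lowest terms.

616 = 2^3 × 7 × 11
726 = 2 × 3 × 11^2
gcd(616, 726) = 2 × 11 = 22.
Divide numerator and denominator by 22: 616/726 = 28/33.

28/33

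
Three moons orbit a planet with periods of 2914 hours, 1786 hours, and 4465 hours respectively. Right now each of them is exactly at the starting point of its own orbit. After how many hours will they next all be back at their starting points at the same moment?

276830 hours

They coincide at every common multiple of the periods; the first is the LCM.
2914 = 2 × 31 × 47
1786 = 2 × 19 × 47
4465 = 5 × 19 × 47
LCM(2914, 1786, 4465) = 2 × 5 × 19 × 31 × 47 = 276830.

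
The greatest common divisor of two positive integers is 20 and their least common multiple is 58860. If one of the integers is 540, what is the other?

2180

For two integers, gcd × lcm = product, so the other is (20 × 58860) / 540 = 1177200 / 540 = 2180.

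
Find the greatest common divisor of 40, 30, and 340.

10

40 = 2^3 × 5
30 = 2 × 3 × 5
340 = 2^2 × 5 × 17
gcd(40, 30, 340) = 2 × 5 = 10.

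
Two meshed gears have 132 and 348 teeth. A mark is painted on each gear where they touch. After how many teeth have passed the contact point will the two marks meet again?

3828 teeth

We need the least common multiple of the intervals.
132 = 2^2 × 3 × 11
348 = 2^2 × 3 × 29
LCM(132, 348) = 2^2 × 3 × 11 × 29 = 3828.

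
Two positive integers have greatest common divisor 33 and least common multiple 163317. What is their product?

5389461

For any two positive integers, gcd × lcm = product = 33 × 163317 = 5389461.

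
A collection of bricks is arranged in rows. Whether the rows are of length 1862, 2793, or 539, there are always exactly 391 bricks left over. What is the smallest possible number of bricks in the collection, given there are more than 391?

N − 391 must be a common multiple of 1862, 2793, and 539.
1862 = 2 × 7^2 × 19
2793 = 3 × 7^2 × 19
539 = 7^2 × 11
LCM(1862, 2793, 539) = 2 × 3 × 7^2 × 11 × 19 = 61446.
Smallest N > 391 is LCM + 391 = 61446 + 391 = 61837.

61837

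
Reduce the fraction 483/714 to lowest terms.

23/34

483 = 3 × 7 × 23
714 = 2 × 3 × 7 × 17
gcd(483, 714) = 3 × 7 = 21.
Divide numerator and denominator by 21: 483/714 = 23/34.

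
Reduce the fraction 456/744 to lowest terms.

19/31

456 = 2^3 × 3 × 19
744 = 2^3 × 3 × 31
gcd(456, 744) = 2^3 × 3 = 24.
Divide numerator and denominator by 24: 456/744 = 19/31.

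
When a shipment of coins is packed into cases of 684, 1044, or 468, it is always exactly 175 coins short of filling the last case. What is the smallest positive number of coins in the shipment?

Being 175 short of a full case of size k means N ≡ −175 (mod k), i.e. N + 175 is a multiple of each size.
684 = 2^2 × 3^2 × 19
1044 = 2^2 × 3^2 × 29
468 = 2^2 × 3^2 × 13
LCM(684, 1044, 468) = 2^2 × 3^2 × 13 × 19 × 29 = 257868.
Smallest positive N is 257868 − 175 = 257693.

257693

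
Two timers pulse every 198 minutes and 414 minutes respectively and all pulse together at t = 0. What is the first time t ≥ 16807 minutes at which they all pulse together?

18216 minutes

Joint pulses occur at multiples of LCM(198, 414).
198 = 2 × 3^2 × 11
414 = 2 × 3^2 × 23
LCM(198, 414) = 2 × 3^2 × 11 × 23 = 4554.
Smallest multiple of 4554 that is ≥ 16807: ⌈16807/4554⌉ × 4554 = 4 × 4554 = 18216.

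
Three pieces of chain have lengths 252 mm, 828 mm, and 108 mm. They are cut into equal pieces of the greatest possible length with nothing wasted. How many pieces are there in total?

Piece length = gcd(252, 828, 108).
252 = 2^2 × 3^2 × 7
828 = 2^2 × 3^2 × 23
108 = 2^2 × 3^3
gcd(252, 828, 108) = 2^2 × 3^2 = 36.
Total pieces = 252/36 + 828/36 + 108/36 = 7 + 23 + 3 = 33.

33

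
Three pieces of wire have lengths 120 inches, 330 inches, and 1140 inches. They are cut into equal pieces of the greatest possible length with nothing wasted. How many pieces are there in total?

Piece length = gcd(120, 330, 1140).
120 = 2^3 × 3 × 5
330 = 2 × 3 × 5 × 11
1140 = 2^2 × 3 × 5 × 19
gcd(120, 330, 1140) = 2 × 3 × 5 = 30.
Total pieces = 120/30 + 330/30 + 1140/30 = 4 + 11 + 38 = 53.

53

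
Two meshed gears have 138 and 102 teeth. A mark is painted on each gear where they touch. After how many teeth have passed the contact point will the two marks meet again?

2346 teeth

They coincide at every common multiple of the periods; the first is the LCM.
138 = 2 × 3 × 23
102 = 2 × 3 × 17
LCM(138, 102) = 2 × 3 × 17 × 23 = 2346.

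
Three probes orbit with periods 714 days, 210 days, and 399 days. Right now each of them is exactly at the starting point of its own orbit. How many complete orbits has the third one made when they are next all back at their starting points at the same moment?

170 orbits

The first common completion time is the LCM of the periods.
714 = 2 × 3 × 7 × 17
210 = 2 × 3 × 5 × 7
399 = 3 × 7 × 19
LCM(714, 210, 399) = 2 × 3 × 5 × 7 × 17 × 19 = 67830.
Orbits for period 399: 67830 / 399 = 170.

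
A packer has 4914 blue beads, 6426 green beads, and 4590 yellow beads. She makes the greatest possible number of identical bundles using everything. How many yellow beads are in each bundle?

Number of bundles = gcd(4914, 6426, 4590).
4914 = 2 × 3^3 × 7 × 13
6426 = 2 × 3^3 × 7 × 17
4590 = 2 × 3^3 × 5 × 17
gcd(4914, 6426, 4590) = 2 × 3^3 = 54.
yellow beads per bundle = 4590 / 54 = 85.

85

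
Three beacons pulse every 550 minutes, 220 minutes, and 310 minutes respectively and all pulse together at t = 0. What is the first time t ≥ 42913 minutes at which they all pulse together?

68200 minutes

Joint pulses occur at multiples of LCM(550, 220, 310).
550 = 2 × 5^2 × 11
220 = 2^2 × 5 × 11
310 = 2 × 5 × 31
LCM(550, 220, 310) = 2^2 × 5^2 × 11 × 31 = 34100.
Smallest multiple of 34100 that is ≥ 42913: ⌈42913/34100⌉ × 34100 = 2 × 34100 = 68200.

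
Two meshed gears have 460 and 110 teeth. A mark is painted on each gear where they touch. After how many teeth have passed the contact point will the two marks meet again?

5060 teeth

The first simultaneous occurrence is after LCM of the individual periods.
460 = 2^2 × 5 × 23
110 = 2 × 5 × 11
LCM(460, 110) = 2^2 × 5 × 11 × 23 = 5060.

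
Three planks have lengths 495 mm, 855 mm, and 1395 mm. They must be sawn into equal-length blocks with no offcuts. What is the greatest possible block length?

The block length must divide every plank, so the greatest is gcd(495, 855, 1395).
495 = 3^2 × 5 × 11
855 = 3^2 × 5 × 19
1395 = 3^2 × 5 × 31
gcd(495, 855, 1395) = 3^2 × 5 = 45.

45 mm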